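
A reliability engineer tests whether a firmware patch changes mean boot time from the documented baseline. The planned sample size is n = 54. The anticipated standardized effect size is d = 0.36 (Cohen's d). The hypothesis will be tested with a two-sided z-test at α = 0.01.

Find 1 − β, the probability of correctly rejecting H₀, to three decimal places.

Noncentrality parameter: δ = d·√n = 0.36 × √54 = 2.6454
Critical value for a two-sided test at α = 0.01: z_{α/2} = 2.576.
Power = Φ(δ − 2.576) + Φ(−δ − 2.576) = Φ(0.070) + Φ(-5.221) = 0.5278 + 0.0000 = 0.5278.

Power ≈ 0.528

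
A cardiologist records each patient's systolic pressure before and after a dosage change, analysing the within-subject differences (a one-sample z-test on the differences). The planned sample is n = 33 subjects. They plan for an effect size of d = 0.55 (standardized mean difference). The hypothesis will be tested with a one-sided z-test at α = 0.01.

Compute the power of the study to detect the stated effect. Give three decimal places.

Noncentrality parameter: δ = d·√n = 0.55 × √33 = 3.1595
Critical value for a one-sided test at α = 0.01: z_α = 2.326.
Power = P(Z > 2.326 − δ) = Φ(0.833) = 0.7976.

Power ≈ 0.798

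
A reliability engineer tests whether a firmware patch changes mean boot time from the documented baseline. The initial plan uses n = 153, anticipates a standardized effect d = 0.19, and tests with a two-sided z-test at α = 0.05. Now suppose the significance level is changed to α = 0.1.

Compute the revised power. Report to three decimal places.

δ = d·√n = 0.19 × √153 = 2.3502 (unchanged). New critical value: z_{0.05} = 1.645.
Revised power = Φ(δ − 1.645) + Φ(−δ − 1.645) = Φ(0.705) + Φ(-3.995) = 0.7597 + 0.0000 = 0.7597.

Power ≈ 0.760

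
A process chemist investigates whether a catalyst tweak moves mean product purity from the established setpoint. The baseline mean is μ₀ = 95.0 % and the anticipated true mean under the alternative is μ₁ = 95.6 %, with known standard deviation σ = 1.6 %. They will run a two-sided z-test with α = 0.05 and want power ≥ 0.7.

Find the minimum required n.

Standardized effect: d = |μ₁ − μ₀| / σ = |95.6 − 95.0| / 1.6 = 0.3750
Set Φ(δ − 1.960) = 0.7; then δ − 1.960 = Φ⁻¹(0.7) = 0.524, giving δ = 2.484.
(Ignoring the negligible lower-tail rejection probability gives the usual closed-form inversion.)
δ = d·√n ⇒ n = (δ/d)² = (2.484 / 0.3750)² = 43.89.
Rounding up, n = 44.

n = 44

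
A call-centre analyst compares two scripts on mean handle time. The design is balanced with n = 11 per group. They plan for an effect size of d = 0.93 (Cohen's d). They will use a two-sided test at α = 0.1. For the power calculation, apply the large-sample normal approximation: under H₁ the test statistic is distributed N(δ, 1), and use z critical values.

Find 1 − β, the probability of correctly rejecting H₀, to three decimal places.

Noncentrality parameter: δ = d·√(n/2) = 0.93 × √(11/2) = 2.1810
Critical value for a two-sided test at α = 0.1: z_{α/2} = 1.645.
Power = Φ(δ − 1.645) + Φ(−δ − 1.645) = Φ(0.536) + Φ(-3.826) = 0.7041 + 0.0001 = 0.7042.

Power ≈ 0.704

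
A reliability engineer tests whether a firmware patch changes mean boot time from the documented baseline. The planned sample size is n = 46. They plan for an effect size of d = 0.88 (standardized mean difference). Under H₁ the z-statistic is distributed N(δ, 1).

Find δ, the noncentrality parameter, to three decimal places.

The noncentrality parameter scales effect size by the design's sample-size factor: δ = d·√n = 0.88 × √46 = 5.9685

δ ≈ 5.968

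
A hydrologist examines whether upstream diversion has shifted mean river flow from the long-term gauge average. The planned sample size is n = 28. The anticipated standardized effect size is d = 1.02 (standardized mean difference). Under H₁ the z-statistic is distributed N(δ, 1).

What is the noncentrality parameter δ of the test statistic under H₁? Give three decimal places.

δ ≈ 5.397

δ = d·√n = 1.02 × √28 = 5.3973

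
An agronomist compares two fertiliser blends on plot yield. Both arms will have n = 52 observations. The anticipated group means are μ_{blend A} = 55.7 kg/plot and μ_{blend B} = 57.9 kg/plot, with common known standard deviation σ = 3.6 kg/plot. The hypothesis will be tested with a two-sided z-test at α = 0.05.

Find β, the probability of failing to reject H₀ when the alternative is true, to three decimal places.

Standardized effect: d = |μ_{blend A} − μ_{blend B}| / σ = |55.7 − 57.9| / 3.6 = 0.6111
Noncentrality parameter: δ = d·√(n/2) = 0.6111 × √(52/2) = 3.1161
Critical value for a two-sided test at α = 0.05: z_{α/2} = 1.960.
Power = Φ(δ − 1.960) + Φ(−δ − 1.960) = Φ(1.156) + Φ(-5.076) = 0.8762 + 0.0000 = 0.8762.
Type II error: β = 1 − power = 1 − 0.8762 = 0.1238.

β ≈ 0.124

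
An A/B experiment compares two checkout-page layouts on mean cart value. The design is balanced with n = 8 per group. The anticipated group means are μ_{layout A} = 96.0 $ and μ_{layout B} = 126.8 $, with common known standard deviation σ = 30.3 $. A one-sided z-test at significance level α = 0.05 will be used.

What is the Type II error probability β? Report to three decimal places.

Standardized effect: d = |μ_{layout A} − μ_{layout B}| / σ = |96.0 − 126.8| / 30.3 = 1.0165
Noncentrality parameter: δ = d·√(n/2) = 1.0165 × √(8/2) = 2.0330
Critical value for a one-sided test at α = 0.05: z_α = 1.645.
Power = P(Z > 1.645 − δ) = Φ(0.388) = 0.6510.
Type II error: β = 1 − power = 1 − 0.6510 = 0.3490.

β ≈ 0.349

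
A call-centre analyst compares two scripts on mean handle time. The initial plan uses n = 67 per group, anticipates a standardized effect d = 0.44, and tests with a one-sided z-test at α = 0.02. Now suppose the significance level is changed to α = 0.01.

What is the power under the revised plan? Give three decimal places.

Power ≈ 0.587

δ = d·√(n/2) = 0.44 × √(67/2) = 2.5467 (unchanged). New critical value: z_{0.01} = 2.326.
Revised power = P(Z > 2.326 − δ) = Φ(0.220) = 0.5872.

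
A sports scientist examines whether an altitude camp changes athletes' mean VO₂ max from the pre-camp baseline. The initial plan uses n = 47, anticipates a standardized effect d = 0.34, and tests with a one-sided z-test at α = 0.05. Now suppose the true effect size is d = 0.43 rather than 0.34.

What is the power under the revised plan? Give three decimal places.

Power ≈ 0.904

With d = 0.43: δ = d·√n = 0.43 × √47 = 2.9479. Critical value z_{0.05} = 1.645.
Revised power = P(Z > 1.645 − δ) = Φ(1.303) = 0.9037.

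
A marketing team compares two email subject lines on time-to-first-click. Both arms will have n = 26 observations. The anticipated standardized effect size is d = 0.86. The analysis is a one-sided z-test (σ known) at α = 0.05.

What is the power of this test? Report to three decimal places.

Noncentrality parameter: δ = d·√(n/2) = 0.86 × √(26/2) = 3.1008
Critical value for a one-sided test at α = 0.05: z_α = 1.645.
Power = Φ(δ − 1.645) = Φ(1.456) = 0.9273.

Power ≈ 0.927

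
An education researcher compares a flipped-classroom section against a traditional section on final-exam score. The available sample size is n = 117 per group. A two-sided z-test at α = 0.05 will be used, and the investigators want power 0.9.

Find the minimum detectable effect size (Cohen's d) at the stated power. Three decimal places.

Need Φ(δ − 1.960) = 0.9, so δ = 1.960 + 1.282 = 3.242.
(Lower-tail contribution to power is negligible for δ > 0.)
δ = d·√(n/2) ⇒ d = δ/√(n/2) = 3.242/√(117/2) = 0.4238.

d ≈ 0.424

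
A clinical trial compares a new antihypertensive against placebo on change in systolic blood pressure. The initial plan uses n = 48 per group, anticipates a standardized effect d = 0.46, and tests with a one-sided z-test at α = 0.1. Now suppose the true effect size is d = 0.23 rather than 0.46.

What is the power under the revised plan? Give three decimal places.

Power ≈ 0.438

With d = 0.23: δ = d·√(n/2) = 0.23 × √(48/2) = 1.1268. Critical value z_{0.1} = 1.282.
Revised power = Φ(δ − 1.282) = Φ(-0.155) = 0.4385.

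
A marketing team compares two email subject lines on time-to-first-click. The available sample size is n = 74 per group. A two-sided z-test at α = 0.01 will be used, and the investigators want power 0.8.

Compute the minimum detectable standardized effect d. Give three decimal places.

d ≈ 0.562

Required noncentrality: δ = z_{0.005} + z_{0.20} = 2.576 + 0.842 = 3.417.
(The second rejection-region term Φ(−δ − z_{α/2}) is negligible and dropped.)
δ = d·√(n/2) ⇒ d = δ/√(n/2) = 3.417/√(74/2) = 0.5618.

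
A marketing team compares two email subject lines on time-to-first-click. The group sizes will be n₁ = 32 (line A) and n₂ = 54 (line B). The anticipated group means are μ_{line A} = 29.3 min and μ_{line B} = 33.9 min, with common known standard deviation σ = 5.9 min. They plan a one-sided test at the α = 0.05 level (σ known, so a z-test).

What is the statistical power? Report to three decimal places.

Standardized effect: d = |μ_{line A} − μ_{line B}| / σ = |29.3 − 33.9| / 5.9 = 0.7797
Noncentrality parameter: δ = d / √(1/n₁ + 1/n₂) = 0.7797 / √(1/32 + 1/54) = 3.4948
One-sided α = 0.05 → critical value z_{0.05} = 1.645.
Power = P(Z > 1.645 − δ) = Φ(1.850) = 0.9678.

Power ≈ 0.968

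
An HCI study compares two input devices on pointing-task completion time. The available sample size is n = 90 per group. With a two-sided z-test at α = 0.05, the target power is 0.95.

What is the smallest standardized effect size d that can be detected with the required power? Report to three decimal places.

Required noncentrality: δ = z_{0.025} + z_{0.05} = 1.960 + 1.645 = 3.605.
(The second rejection-region term Φ(−δ − z_{α/2}) is negligible and dropped.)
δ = d·√(n/2) ⇒ d = δ/√(n/2) = 3.605/√(90/2) = 0.5374.

d ≈ 0.537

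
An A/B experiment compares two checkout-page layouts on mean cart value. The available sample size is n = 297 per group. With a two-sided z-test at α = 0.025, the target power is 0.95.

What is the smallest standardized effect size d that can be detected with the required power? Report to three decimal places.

d ≈ 0.319

Required noncentrality: δ = z_{0.0125} + z_{0.05} = 2.241 + 1.645 = 3.886.
(Lower-tail contribution to power is negligible for δ > 0.)
δ = d·√(n/2) ⇒ d = δ/√(n/2) = 3.886/√(297/2) = 0.3189.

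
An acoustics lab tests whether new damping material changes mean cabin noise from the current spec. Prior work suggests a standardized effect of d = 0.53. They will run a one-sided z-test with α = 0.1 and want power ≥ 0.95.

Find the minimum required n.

n = 31

Set Φ(δ − 1.282) = 0.95; then δ − 1.282 = Φ⁻¹(0.95) = 1.645, giving δ = 2.926.
δ = d·√n ⇒ n = (δ/d)² = (2.926 / 0.53)² = 30.49.
Rounding up, n = 31.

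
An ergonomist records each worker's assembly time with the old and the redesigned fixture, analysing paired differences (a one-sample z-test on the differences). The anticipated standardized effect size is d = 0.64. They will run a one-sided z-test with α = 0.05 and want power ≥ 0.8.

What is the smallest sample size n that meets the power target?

Set Φ(δ − 1.645) = 0.8; then δ − 1.645 = Φ⁻¹(0.8) = 0.842, giving δ = 2.486.
δ = d·√n ⇒ n = (δ/d)² = (2.486 / 0.64)² = 15.09.
Rounding up, n = 16.

n = 16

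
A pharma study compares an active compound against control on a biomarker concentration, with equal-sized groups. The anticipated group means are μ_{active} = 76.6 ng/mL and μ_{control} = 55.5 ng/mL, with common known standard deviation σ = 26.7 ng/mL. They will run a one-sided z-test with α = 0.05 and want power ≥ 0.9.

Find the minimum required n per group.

n = 28 per group

Standardized effect: d = |μ_{active} − μ_{control}| / σ = |76.6 − 55.5| / 26.7 = 0.7903
Set Φ(δ − 1.645) = 0.9; then δ − 1.645 = Φ⁻¹(0.9) = 1.282, giving δ = 2.926.
δ = d·√(n/2) ⇒ n = 2(δ/d)² = 2 × (2.926 / 0.7903)² = 27.43.
Round up to the next whole unit.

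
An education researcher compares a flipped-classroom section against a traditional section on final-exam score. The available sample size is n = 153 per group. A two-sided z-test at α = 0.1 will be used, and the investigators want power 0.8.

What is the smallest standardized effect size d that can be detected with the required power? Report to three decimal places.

Required noncentrality: δ = z_{0.05} + z_{0.20} = 1.645 + 0.842 = 2.486.
(Lower-tail contribution to power is negligible for δ > 0.)
δ = d·√(n/2) ⇒ d = δ/√(n/2) = 2.486/√(153/2) = 0.2843.

d ≈ 0.284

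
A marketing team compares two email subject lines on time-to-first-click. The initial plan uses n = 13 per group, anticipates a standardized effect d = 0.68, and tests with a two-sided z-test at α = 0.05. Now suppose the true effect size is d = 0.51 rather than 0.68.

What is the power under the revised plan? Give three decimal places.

Power ≈ 0.255

With d = 0.51: δ = d·√(n/2) = 0.51 × √(13/2) = 1.3002. Critical value z_{0.025} = 1.960.
Revised power = Φ(δ − 1.960) + Φ(−δ − 1.960) = Φ(-0.660) + Φ(-3.260) = 0.2547 + 0.0006 = 0.2553.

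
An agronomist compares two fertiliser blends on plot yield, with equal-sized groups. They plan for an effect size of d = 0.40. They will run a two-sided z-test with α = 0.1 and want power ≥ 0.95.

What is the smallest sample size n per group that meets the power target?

n = 136 per group

Set Φ(δ − 1.645) = 0.95; then δ − 1.645 = Φ⁻¹(0.95) = 1.645, giving δ = 3.290.
(The Φ(−δ − z_{α/2}) term is vanishingly small for δ > 0 and is dropped in the standard sample-size formula.)
δ = d·√(n/2) ⇒ n = 2(δ/d)² = 2 × (3.290 / 0.40)² = 135.28.
Rounding up, n = 136 per group.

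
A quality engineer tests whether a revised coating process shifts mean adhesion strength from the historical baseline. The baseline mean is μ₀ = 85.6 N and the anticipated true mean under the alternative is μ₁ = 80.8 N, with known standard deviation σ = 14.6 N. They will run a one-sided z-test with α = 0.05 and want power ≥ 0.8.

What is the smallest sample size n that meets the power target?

n = 58

Standardized effect: d = |μ₁ − μ₀| / σ = |80.8 − 85.6| / 14.6 = 0.3288
For power 0.8 need Φ(δ − z_{0.05}) = 0.8, so δ = z_{0.05} + z_{0.20} = 1.645 + 0.842 = 2.486.
δ = d·√n ⇒ n = (δ/d)² = (2.486 / 0.3288)² = 57.20.
Rounding up, n = 58.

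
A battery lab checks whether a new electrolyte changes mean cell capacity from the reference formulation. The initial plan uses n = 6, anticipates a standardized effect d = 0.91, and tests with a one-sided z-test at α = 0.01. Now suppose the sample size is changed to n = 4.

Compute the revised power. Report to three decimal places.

With n = 4: δ = d·√n = 0.91 × √4 = 1.8200. Critical value z_{0.01} = 2.326.
Revised power = P(Z > 2.326 − δ) = Φ(-0.506) = 0.3063.

Power ≈ 0.306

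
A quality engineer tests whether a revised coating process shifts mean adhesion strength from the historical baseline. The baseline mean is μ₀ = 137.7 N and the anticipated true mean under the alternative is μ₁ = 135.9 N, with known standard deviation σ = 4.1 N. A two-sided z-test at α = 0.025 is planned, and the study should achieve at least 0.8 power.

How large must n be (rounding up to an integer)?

Standardized effect: d = |μ₁ − μ₀| / σ = |135.9 − 137.7| / 4.1 = 0.4390
For power 0.8 need Φ(δ − z_{0.0125}) = 0.8, so δ = z_{0.0125} + z_{0.20} = 2.241 + 0.842 = 3.083.
(The Φ(−δ − z_{α/2}) term is vanishingly small for δ > 0 and is dropped in the standard sample-size formula.)
δ = d·√n ⇒ n = (δ/d)² = (3.083 / 0.4390)² = 49.31.
Round up to the next whole unit.

n = 50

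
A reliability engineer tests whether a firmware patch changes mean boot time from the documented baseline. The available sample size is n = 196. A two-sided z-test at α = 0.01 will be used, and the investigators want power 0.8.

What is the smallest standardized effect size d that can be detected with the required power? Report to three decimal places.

d ≈ 0.244

Required noncentrality: δ = z_{0.005} + z_{0.20} = 2.576 + 0.842 = 3.417.
(The second rejection-region term Φ(−δ − z_{α/2}) is negligible and dropped.)
δ = d·√n ⇒ d = δ/√n = 3.417/√196 = 0.2441.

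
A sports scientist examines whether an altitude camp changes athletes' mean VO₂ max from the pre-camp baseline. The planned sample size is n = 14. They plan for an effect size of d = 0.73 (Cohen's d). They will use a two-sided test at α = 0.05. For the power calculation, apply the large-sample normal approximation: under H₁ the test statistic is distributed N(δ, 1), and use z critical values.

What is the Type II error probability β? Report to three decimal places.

β ≈ 0.220

Noncentrality parameter: δ = d·√n = 0.73 × √14 = 2.7314
Critical value for a two-sided test at α = 0.05: z_{α/2} = 1.960.
Power = Φ(δ − 1.960) + Φ(−δ − 1.960) = Φ(0.771) + Φ(-4.691) = 0.7798 + 0.0000 = 0.7798.
Type II error: β = 1 − power = 1 − 0.7798 = 0.2202.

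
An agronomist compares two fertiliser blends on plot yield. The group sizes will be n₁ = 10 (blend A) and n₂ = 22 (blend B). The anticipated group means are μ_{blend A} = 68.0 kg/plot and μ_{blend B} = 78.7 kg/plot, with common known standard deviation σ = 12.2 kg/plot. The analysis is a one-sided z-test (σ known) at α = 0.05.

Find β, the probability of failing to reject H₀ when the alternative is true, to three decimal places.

Standardized effect: d = |μ_{blend A} − μ_{blend B}| / σ = |68.0 − 78.7| / 12.2 = 0.8770
Noncentrality parameter: δ = d / √(1/n₁ + 1/n₂) = 0.8770 / √(1/10 + 1/22) = 2.2996
Critical value for a one-sided test at α = 0.05: z_α = 1.645.
Power = P(Z > 1.645 − δ) = Φ(0.655) = 0.7437.
Type II error: β = 1 − power = 1 − 0.7437 = 0.2563.

β ≈ 0.256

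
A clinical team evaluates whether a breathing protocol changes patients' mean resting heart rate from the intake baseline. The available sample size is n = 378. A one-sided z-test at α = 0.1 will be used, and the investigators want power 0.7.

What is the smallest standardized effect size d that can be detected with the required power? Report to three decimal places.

d ≈ 0.093

Required noncentrality: δ = z_{0.1} + z_{0.30} = 1.282 + 0.524 = 1.806.
δ = d·√n ⇒ d = δ/√n = 1.806/√378 = 0.0929.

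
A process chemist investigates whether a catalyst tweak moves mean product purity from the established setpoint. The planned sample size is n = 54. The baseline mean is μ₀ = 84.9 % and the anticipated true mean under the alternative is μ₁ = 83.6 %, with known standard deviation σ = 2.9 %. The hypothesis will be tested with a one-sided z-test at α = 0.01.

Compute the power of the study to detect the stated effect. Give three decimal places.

Standardized effect: d = |μ₁ − μ₀| / σ = |83.6 − 84.9| / 2.9 = 0.4483
Noncentrality parameter: δ = d·√n = 0.4483 × √54 = 3.2941
One-sided α = 0.01 → critical value z_{0.01} = 2.326.
Power = Φ(δ − 2.326) = Φ(0.968) = 0.8334.

Power ≈ 0.833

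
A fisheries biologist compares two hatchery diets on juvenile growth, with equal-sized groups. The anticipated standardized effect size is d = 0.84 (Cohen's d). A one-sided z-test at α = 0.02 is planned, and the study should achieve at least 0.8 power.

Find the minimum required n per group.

n = 24 per group

For power 0.8 need Φ(δ − z_{0.02}) = 0.8, so δ = z_{0.02} + z_{0.20} = 2.054 + 0.842 = 2.895.
δ = d·√(n/2) ⇒ n = 2(δ/d)² = 2 × (2.895 / 0.84)² = 23.76.
Rounding up, n = 24 per group.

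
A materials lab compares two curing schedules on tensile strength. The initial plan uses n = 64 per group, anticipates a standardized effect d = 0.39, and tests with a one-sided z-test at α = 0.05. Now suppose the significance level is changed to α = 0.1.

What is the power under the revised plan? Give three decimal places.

δ = d·√(n/2) = 0.39 × √(64/2) = 2.2062 (unchanged). New critical value: z_{0.1} = 1.282.
Revised power = P(Z > 1.282 − δ) = Φ(0.925) = 0.8224.

Power ≈ 0.822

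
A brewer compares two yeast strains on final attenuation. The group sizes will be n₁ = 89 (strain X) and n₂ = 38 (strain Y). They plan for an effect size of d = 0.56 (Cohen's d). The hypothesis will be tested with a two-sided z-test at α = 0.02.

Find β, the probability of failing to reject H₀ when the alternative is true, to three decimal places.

Noncentrality parameter: δ = d / √(1/n₁ + 1/n₂) = 0.56 / √(1/89 + 1/38) = 2.8898
Two-sided α = 0.02 → critical value z_{0.01} = 2.326.
Power = Φ(δ − 2.326) + Φ(−δ − 2.326) = Φ(0.563) + Φ(-5.216) = 0.7134 + 0.0000 = 0.7134.
Type II error: β = 1 − power = 1 − 0.7134 = 0.2866.

β ≈ 0.287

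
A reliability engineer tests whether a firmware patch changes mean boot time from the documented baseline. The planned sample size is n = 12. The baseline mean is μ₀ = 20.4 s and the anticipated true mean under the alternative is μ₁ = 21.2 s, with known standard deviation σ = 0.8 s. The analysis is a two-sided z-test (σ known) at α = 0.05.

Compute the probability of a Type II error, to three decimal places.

Standardized effect: d = |μ₁ − μ₀| / σ = |21.2 − 20.4| / 0.8 = 1.0000
Noncentrality parameter: δ = d·√n = 1.0000 × √12 = 3.4641
Two-sided α = 0.05 → critical value z_{0.025} = 1.960.
Power = Φ(δ − 1.960) + Φ(−δ − 1.960) = Φ(1.504) + Φ(-5.424) = 0.9337 + 0.0000 = 0.9337.
Type II error: β = 1 − power = 1 − 0.9337 = 0.0663.

β ≈ 0.066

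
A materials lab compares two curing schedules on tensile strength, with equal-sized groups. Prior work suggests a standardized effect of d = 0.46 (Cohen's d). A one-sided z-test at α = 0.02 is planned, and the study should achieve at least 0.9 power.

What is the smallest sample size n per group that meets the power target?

For power 0.9 need Φ(δ − z_{0.02}) = 0.9, so δ = z_{0.02} + z_{0.10} = 2.054 + 1.282 = 3.335.
δ = d·√(n/2) ⇒ n = 2(δ/d)² = 2 × (3.335 / 0.46)² = 105.14.
Round up to the next whole unit.

n = 106 per group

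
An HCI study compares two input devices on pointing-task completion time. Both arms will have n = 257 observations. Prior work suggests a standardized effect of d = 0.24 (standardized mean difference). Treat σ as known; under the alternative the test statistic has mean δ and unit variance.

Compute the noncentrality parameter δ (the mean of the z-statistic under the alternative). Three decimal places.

δ ≈ 2.721

The noncentrality parameter scales effect size by the design's sample-size factor: δ = d·√(n/2) = 0.24 × √(257/2) = 2.7206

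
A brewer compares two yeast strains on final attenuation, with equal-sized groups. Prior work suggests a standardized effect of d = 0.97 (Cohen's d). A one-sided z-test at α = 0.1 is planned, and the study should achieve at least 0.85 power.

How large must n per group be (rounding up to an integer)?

Set Φ(δ − 1.282) = 0.85; then δ − 1.282 = Φ⁻¹(0.85) = 1.036, giving δ = 2.318.
δ = d·√(n/2) ⇒ n = 2(δ/d)² = 2 × (2.318 / 0.97)² = 11.42.
Round up to the next whole unit.

n = 12 per group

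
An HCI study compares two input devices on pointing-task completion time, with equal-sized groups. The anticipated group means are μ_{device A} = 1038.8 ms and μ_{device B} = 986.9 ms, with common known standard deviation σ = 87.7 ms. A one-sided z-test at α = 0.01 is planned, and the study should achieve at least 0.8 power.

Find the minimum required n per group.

n = 58 per group

Standardized effect: d = |μ_{device A} − μ_{device B}| / σ = |1038.8 − 986.9| / 87.7 = 0.5918
Set Φ(δ − 2.326) = 0.8; then δ − 2.326 = Φ⁻¹(0.8) = 0.842, giving δ = 3.168.
δ = d·√(n/2) ⇒ n = 2(δ/d)² = 2 × (3.168 / 0.5918)² = 57.31.
Round up to the next whole unit.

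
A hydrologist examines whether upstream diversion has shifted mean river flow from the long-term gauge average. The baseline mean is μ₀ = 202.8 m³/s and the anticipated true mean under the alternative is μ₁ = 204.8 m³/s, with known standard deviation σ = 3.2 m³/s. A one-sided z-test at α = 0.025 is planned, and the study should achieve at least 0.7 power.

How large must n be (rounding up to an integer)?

n = 16

Standardized effect: d = |μ₁ − μ₀| / σ = |204.8 − 202.8| / 3.2 = 0.6250
Set Φ(δ − 1.960) = 0.7; then δ − 1.960 = Φ⁻¹(0.7) = 0.524, giving δ = 2.484.
δ = d·√n ⇒ n = (δ/d)² = (2.484 / 0.6250)² = 15.80.
Rounding up, n = 16.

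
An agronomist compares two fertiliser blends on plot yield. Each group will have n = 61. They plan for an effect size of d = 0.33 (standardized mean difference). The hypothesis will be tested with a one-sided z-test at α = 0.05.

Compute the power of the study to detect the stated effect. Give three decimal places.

Noncentrality parameter: δ = d·√(n/2) = 0.33 × √(61/2) = 1.8225
Critical value for a one-sided test at α = 0.05: z_α = 1.645.
Power = Φ(δ − 1.645) = Φ(0.178) = 0.5705.

Power ≈ 0.570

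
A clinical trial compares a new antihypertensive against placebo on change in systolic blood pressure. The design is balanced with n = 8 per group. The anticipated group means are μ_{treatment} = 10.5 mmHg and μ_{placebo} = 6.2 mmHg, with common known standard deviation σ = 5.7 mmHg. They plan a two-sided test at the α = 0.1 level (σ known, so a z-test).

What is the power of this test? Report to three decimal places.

Power ≈ 0.447

Standardized effect: d = |μ_{treatment} − μ_{placebo}| / σ = |10.5 − 6.2| / 5.7 = 0.7544
Noncentrality parameter: δ = d·√(n/2) = 0.7544 × √(8/2) = 1.5088
Critical value for a two-sided test at α = 0.1: z_{α/2} = 1.645.
Power = Φ(δ − 1.645) + Φ(−δ − 1.645) = Φ(-0.136) + Φ(-3.154) = 0.4459 + 0.0008 = 0.4467.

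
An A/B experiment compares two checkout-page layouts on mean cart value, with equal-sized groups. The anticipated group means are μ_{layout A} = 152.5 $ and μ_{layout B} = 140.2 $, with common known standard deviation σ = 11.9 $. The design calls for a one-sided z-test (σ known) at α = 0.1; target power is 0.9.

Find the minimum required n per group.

Standardized effect: d = |μ_{layout A} − μ_{layout B}| / σ = |152.5 − 140.2| / 11.9 = 1.0336
For power 0.9 need Φ(δ − z_{0.1}) = 0.9, so δ = z_{0.1} + z_{0.10} = 1.282 + 1.282 = 2.563.
δ = d·√(n/2) ⇒ n = 2(δ/d)² = 2 × (2.563 / 1.0336)² = 12.30.
Rounding up, n = 13 per group.

n = 13 per group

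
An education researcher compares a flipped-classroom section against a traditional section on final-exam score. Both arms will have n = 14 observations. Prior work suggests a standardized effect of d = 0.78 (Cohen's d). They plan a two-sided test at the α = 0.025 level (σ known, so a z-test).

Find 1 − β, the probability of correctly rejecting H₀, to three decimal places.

Power ≈ 0.429

Noncentrality parameter: δ = d·√(n/2) = 0.78 × √(14/2) = 2.0637
Two-sided α = 0.025 → critical value z_{0.0125} = 2.241.
Power = Φ(δ − 2.241) + Φ(−δ − 2.241) = Φ(-0.178) + Φ(-4.305) = 0.4295 + 0.0000 = 0.4295.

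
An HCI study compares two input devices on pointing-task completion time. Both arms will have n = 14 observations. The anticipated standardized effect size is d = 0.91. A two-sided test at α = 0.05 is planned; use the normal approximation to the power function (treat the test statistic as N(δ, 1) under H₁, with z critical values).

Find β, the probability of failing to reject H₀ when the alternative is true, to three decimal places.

β ≈ 0.327

Noncentrality parameter: λ = d·√(n/2) = 0.91 × √(14/2) = 2.4076
Two-sided α = 0.05 → critical value z_{0.025} = 1.960.
Power = Φ(λ − 1.960) + Φ(−λ − 1.960) = Φ(0.448) + Φ(-4.368) = 0.6728 + 0.0000 = 0.6728.
Type II error: β = 1 − power = 1 − 0.6728 = 0.3272.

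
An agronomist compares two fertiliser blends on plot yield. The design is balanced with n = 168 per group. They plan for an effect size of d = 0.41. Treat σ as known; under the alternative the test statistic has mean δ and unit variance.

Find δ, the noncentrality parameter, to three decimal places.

δ = d·√(n/2) = 0.41 × √(168/2) = 3.7577

δ ≈ 3.758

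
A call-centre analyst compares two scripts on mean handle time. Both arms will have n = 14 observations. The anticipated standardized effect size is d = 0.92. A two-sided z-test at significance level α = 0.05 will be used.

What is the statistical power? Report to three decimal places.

Power ≈ 0.682

Noncentrality parameter: δ = d·√(n/2) = 0.92 × √(14/2) = 2.4341
Two-sided α = 0.05 → critical value z_{0.025} = 1.960.
Power = Φ(δ − 1.960) + Φ(−δ − 1.960) = Φ(0.474) + Φ(-4.394) = 0.6823 + 0.0000 = 0.6823.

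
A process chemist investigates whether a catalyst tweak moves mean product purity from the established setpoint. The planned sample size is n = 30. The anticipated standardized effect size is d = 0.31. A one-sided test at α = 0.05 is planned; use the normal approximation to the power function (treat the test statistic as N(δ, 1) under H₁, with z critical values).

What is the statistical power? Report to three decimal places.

Power ≈ 0.521

Noncentrality parameter: δ = d·√n = 0.31 × √30 = 1.6979
One-sided α = 0.05 → critical value z_{0.05} = 1.645.
Power = P(Z > 1.645 − δ) = Φ(0.053) = 0.5212.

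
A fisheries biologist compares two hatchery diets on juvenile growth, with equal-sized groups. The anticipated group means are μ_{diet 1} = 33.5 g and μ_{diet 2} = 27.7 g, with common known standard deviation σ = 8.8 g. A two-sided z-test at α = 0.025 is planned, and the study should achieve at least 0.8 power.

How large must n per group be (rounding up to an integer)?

Standardized effect: d = |μ_{diet 1} − μ_{diet 2}| / σ = |33.5 − 27.7| / 8.8 = 0.6591
Set Φ(δ − 2.241) = 0.8; then δ − 2.241 = Φ⁻¹(0.8) = 0.842, giving δ = 3.083.
(The Φ(−δ − z_{α/2}) term is vanishingly small for δ > 0 and is dropped in the standard sample-size formula.)
δ = d·√(n/2) ⇒ n = 2(δ/d)² = 2 × (3.083 / 0.6591)² = 43.76.
Round up to the next whole unit.

n = 44 per group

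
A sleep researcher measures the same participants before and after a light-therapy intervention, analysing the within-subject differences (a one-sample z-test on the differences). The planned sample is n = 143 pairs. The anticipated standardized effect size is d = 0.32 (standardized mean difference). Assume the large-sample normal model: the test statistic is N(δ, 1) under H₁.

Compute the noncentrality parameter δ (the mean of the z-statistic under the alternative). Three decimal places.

δ = d·√n = 0.32 × √143 = 3.8266

δ ≈ 3.827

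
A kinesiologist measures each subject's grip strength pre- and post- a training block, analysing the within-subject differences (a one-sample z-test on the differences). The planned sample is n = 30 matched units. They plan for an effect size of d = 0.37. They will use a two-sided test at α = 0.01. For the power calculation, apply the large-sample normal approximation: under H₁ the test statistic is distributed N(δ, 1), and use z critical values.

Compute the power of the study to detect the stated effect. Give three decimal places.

Noncentrality parameter: δ = d·√n = 0.37 × √30 = 2.0266
Critical value for a two-sided test at α = 0.01: z_{α/2} = 2.576.
Power = Φ(δ − 2.576) + Φ(−δ − 2.576) = Φ(-0.549) + Φ(-4.602) = 0.2914 + 0.0000 = 0.2914.

Power ≈ 0.291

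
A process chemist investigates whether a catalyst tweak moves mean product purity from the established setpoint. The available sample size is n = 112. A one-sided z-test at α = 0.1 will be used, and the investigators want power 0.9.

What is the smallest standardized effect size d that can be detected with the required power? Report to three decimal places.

Need Φ(δ − 1.282) = 0.9, so δ = 1.282 + 1.282 = 2.563.
δ = d·√n ⇒ d = δ/√n = 2.563/√112 = 0.2422.

d ≈ 0.242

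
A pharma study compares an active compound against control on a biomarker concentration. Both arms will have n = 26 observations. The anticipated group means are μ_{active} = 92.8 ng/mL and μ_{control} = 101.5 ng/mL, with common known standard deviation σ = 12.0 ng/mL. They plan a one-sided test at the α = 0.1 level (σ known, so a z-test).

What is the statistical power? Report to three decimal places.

Power ≈ 0.909

Standardized effect: d = |μ_{active} − μ_{control}| / σ = |92.8 − 101.5| / 12.0 = 0.7250
Noncentrality parameter: λ = d·√(n/2) = 0.7250 × √(26/2) = 2.6140
Critical value for a one-sided test at α = 0.1: z_α = 1.282.
Power = P(Z > 1.282 − λ) = Φ(1.332) = 0.9086.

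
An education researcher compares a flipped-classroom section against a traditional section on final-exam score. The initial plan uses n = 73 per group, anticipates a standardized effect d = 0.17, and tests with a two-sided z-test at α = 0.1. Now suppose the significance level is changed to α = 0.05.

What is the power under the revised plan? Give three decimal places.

Power ≈ 0.177

δ = d·√(n/2) = 0.17 × √(73/2) = 1.0271 (unchanged). New critical value: z_{0.025} = 1.960.
Revised power = Φ(δ − 1.960) + Φ(−δ − 1.960) = Φ(-0.933) + Φ(-2.987) = 0.1754 + 0.0014 = 0.1768.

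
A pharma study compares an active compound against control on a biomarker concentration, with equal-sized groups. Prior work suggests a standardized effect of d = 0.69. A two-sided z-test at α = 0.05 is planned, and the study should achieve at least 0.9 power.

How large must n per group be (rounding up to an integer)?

Set Φ(δ − 1.960) = 0.9; then δ − 1.960 = Φ⁻¹(0.9) = 1.282, giving δ = 3.242.
(For δ > 0 the lower-tail rejection region contributes negligibly to power, so the one-term inversion is standard.)
δ = d·√(n/2) ⇒ n = 2(δ/d)² = 2 × (3.242 / 0.69)² = 44.14.
Rounding up, n = 45 per group.

n = 45 per group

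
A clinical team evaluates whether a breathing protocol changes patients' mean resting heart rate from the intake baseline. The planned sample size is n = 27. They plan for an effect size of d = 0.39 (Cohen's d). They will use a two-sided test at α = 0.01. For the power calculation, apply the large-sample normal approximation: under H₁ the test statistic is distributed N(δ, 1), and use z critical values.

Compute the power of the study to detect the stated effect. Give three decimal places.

Noncentrality parameter: δ = d·√n = 0.39 × √27 = 2.0265
Two-sided α = 0.01 → critical value z_{0.005} = 2.576.
Power = Φ(δ − 2.576) + Φ(−δ − 2.576) = Φ(-0.549) + Φ(-4.602) = 0.2914 + 0.0000 = 0.2914.

Power ≈ 0.291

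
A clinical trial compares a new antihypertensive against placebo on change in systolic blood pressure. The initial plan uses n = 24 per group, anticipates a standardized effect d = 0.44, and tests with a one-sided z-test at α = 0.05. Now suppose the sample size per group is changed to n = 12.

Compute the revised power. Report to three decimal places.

Power ≈ 0.285

With n = 12 per group: δ = d·√(n/2) = 0.44 × √(12/2) = 1.0778. Critical value z_{0.05} = 1.645.
Revised power = Φ(δ − 1.645) = Φ(-0.567) = 0.2853.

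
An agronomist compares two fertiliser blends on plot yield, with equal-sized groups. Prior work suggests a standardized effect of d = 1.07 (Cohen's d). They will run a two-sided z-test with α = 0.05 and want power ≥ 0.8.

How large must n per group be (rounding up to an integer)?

n = 14 per group

For power 0.8 need Φ(δ − z_{0.025}) = 0.8, so δ = z_{0.025} + z_{0.20} = 1.960 + 0.842 = 2.802.
(For δ > 0 the lower-tail rejection region contributes negligibly to power, so the one-term inversion is standard.)
δ = d·√(n/2) ⇒ n = 2(δ/d)² = 2 × (2.802 / 1.07)² = 13.71.
Rounding up, n = 14 per group.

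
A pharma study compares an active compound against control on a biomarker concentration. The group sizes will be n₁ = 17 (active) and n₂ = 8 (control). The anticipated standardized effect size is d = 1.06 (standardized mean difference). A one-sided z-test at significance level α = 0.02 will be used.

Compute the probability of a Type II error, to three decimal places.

β ≈ 0.338

Noncentrality parameter: δ = d / √(1/n₁ + 1/n₂) = 1.06 / √(1/17 + 1/8) = 2.4723
One-sided α = 0.02 → critical value z_{0.02} = 2.054.
Power = P(Z > 2.054 − δ) = Φ(0.419) = 0.6622.
Type II error: β = 1 − power = 1 − 0.6622 = 0.3378.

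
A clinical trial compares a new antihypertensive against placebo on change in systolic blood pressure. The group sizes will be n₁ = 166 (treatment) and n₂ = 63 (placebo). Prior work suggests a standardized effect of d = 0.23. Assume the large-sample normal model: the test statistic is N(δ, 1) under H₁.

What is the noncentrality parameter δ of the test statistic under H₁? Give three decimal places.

δ = d / √(1/n₁ + 1/n₂) = 0.23 / √(1/166 + 1/63) = 1.5543

δ ≈ 1.554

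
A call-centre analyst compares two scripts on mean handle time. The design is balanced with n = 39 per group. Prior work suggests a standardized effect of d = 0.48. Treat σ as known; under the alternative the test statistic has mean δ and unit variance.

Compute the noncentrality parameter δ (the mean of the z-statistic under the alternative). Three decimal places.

δ = d·√(n/2) = 0.48 × √(39/2) = 2.1196

δ ≈ 2.120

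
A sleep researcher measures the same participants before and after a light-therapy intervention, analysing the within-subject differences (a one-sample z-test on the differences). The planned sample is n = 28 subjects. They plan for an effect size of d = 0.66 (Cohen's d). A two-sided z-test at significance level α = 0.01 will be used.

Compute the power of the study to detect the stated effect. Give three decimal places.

Noncentrality parameter: δ = d·√n = 0.66 × √28 = 3.4924
Two-sided α = 0.01 → critical value z_{0.005} = 2.576.
Power = Φ(δ − 2.576) + Φ(−δ − 2.576) = Φ(0.917) + Φ(-6.068) = 0.8203 + 0.0000 = 0.8203.

Power ≈ 0.820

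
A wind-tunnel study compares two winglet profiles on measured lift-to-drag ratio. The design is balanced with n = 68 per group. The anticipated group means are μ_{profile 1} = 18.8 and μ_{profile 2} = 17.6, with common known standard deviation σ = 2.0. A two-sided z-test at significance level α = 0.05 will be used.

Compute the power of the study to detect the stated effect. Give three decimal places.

Standardized effect: d = |μ_{profile 1} − μ_{profile 2}| / σ = |18.8 − 17.6| / 2.0 = 0.6000
Noncentrality parameter: δ = d·√(n/2) = 0.6000 × √(68/2) = 3.4986
Two-sided α = 0.05 → critical value z_{0.025} = 1.960.
Power = Φ(δ − 1.960) + Φ(−δ − 1.960) = Φ(1.539) + Φ(-5.459) = 0.9380 + 0.0000 = 0.9380.

Power ≈ 0.938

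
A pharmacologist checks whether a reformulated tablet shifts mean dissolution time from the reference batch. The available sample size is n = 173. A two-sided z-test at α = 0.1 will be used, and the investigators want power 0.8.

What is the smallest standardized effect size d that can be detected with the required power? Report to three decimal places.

d ≈ 0.189

Required noncentrality: δ = z_{0.05} + z_{0.20} = 1.645 + 0.842 = 2.486.
(The second rejection-region term Φ(−δ − z_{α/2}) is negligible and dropped.)
δ = d·√n ⇒ d = δ/√n = 2.486/√173 = 0.1890.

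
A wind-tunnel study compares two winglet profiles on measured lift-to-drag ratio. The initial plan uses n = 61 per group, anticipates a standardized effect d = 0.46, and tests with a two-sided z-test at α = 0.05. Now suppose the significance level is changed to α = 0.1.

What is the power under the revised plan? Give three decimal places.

Power ≈ 0.815

δ = d·√(n/2) = 0.46 × √(61/2) = 2.5404 (unchanged). New critical value: z_{0.05} = 1.645.
Revised power = Φ(δ − 1.645) + Φ(−δ − 1.645) = Φ(0.896) + Φ(-4.185) = 0.8148 + 0.0000 = 0.8148.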